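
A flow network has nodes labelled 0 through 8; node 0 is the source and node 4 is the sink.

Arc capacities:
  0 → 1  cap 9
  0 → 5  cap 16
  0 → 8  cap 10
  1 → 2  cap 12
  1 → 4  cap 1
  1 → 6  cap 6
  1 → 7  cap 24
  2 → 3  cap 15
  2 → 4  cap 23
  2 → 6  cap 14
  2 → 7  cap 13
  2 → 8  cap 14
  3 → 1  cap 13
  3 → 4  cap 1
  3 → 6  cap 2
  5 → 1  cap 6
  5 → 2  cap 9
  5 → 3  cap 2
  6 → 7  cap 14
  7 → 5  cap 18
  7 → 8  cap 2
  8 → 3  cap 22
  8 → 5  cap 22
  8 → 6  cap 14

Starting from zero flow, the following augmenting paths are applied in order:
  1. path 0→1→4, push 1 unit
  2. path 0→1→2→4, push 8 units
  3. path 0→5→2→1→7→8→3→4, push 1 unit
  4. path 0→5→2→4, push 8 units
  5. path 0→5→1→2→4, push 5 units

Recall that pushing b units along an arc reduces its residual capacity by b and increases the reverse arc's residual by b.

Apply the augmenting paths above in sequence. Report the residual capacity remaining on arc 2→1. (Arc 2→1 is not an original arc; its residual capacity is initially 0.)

Residual capacity of (2,1): 12

after path 1 (0→1→4, push 1): res(2,1)=0
after path 2 (0→1→2→4, push 8): res(2,1)=8
after path 3 (0→5→2→1→7→8→3→4, push 1): res(2,1)=7
after path 4 (0→5→2→4, push 8): res(2,1)=7
after path 5 (0→5→1→2→4, push 5): res(2,1)=12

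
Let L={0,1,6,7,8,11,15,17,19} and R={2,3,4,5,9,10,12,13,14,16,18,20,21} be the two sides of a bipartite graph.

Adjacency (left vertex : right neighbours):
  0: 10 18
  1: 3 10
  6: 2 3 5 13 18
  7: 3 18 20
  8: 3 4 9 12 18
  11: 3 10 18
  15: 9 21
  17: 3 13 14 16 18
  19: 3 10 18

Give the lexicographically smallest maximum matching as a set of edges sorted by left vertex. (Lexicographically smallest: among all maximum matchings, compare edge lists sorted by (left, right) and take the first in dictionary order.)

|M| = 8 (so the lex-smallest maximum matching has 8 edges)
process left vertices in ascending order; for each, take the smallest-labelled available neighbour that still permits 8 edges overall, or leave it unmatched if none does
lex-smallest matching: {0-10, 1-3, 6-2, 7-20, 8-4, 11-18, 15-9, 17-13}

Lex-smallest maximum matching: {(0,10), (1,3), (6,2), (7,20), (8,4), (11,18), (15,9), (17,13)}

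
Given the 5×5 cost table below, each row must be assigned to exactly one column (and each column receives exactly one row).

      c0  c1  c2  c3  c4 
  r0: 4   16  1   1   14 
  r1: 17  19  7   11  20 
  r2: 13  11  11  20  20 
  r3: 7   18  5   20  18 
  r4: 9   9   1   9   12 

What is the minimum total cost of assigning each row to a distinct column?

Minimum assignment cost: 38

optimal assignment: row0→col3 (cost 1), row1→col2 (cost 7), row2→col1 (cost 11), row3→col0 (cost 7), row4→col4 (cost 12)
total = 1 + 7 + 11 + 7 + 12 = 38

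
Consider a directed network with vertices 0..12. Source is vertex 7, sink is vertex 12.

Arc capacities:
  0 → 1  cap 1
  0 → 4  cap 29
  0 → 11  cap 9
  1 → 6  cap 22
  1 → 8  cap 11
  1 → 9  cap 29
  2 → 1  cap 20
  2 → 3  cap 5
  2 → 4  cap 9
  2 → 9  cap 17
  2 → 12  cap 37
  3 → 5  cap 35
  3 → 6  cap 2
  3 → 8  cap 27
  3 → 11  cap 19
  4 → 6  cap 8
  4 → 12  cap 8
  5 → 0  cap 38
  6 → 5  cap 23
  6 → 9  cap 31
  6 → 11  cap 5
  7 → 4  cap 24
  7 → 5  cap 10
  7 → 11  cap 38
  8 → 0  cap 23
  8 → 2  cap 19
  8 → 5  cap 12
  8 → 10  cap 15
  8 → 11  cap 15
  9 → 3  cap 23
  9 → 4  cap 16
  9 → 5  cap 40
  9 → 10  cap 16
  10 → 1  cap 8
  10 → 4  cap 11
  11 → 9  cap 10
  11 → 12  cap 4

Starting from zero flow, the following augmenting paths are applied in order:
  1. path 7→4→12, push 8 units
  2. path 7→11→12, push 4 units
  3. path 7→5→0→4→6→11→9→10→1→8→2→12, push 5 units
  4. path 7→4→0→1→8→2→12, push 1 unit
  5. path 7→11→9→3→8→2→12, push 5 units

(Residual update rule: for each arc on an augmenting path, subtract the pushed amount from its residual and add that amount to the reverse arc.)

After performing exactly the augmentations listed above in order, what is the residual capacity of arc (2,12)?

after path 1 (7→4→12, push 8): res(2,12)=37
after path 2 (7→11→12, push 4): res(2,12)=37
after path 3 (7→5→0→4→6→11→9→10→1→8→2→12, push 5): res(2,12)=32
after path 4 (7→4→0→1→8→2→12, push 1): res(2,12)=31
after path 5 (7→11→9→3→8→2→12, push 5): res(2,12)=26

Residual capacity of (2,12): 26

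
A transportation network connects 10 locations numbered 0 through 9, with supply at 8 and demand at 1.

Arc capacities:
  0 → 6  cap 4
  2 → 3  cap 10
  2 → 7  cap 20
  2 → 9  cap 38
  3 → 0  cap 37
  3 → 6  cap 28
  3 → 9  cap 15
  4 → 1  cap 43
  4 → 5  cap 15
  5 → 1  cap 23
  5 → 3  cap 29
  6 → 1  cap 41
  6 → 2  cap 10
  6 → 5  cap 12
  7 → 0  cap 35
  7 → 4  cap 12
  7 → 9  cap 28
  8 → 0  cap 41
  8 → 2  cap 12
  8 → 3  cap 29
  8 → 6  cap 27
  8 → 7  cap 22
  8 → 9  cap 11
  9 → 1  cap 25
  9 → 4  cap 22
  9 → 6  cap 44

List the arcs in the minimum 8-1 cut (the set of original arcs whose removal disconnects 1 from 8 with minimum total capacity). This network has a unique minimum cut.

augment #1: 8→6→1 push 27
augment #2: 8→9→1 push 11
augment #3: 8→0→6→1 push 4
augment #4: 8→2→9→1 push 12
augment #5: 8→3→6→1 push 10
augment #6: 8→3→9→1 push 2
augment #7: 8→7→4→1 push 12
augment #8: 8→3→6→5→1 push 12
augment #9: 8→3→9→4→1 push 5
augment #10: 8→7→9→4→1 push 10
max flow = 105; residual-reachable set from 8 gives S-side
cut edges (S→T): {(0,6), (8,2), (8,3), (8,6), (8,7), (8,9)} total cap 105

Min-cut arcs: {(0,6), (8,2), (8,3), (8,6), (8,7), (8,9)} (total capacity 105)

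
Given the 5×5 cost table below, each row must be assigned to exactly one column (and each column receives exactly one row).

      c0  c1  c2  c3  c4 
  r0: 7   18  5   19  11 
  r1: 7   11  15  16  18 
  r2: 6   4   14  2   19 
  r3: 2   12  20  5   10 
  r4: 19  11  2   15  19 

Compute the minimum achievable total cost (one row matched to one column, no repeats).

Minimum assignment cost: 28

optimal assignment: row0→col4 (cost 11), row1→col1 (cost 11), row2→col3 (cost 2), row3→col0 (cost 2), row4→col2 (cost 2)
total = 11 + 11 + 2 + 2 + 2 = 28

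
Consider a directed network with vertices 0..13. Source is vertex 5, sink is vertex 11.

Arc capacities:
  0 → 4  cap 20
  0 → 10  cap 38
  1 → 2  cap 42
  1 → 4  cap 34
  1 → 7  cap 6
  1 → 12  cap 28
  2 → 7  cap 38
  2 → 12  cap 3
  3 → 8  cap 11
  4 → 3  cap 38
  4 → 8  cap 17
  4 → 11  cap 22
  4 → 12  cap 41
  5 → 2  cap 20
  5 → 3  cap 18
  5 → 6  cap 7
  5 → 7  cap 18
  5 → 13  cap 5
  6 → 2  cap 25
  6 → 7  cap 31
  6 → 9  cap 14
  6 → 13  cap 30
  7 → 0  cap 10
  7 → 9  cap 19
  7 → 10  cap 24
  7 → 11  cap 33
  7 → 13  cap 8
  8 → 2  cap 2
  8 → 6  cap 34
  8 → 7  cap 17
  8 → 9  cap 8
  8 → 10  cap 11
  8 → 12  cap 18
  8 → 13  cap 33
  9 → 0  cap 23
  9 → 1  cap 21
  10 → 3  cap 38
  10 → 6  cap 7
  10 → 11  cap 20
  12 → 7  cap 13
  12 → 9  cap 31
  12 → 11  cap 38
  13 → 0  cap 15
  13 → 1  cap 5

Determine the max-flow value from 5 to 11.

augment #1: 5→7→11 bottleneck 18, total now 18
augment #2: 5→2→7→11 bottleneck 15, total now 33
augment #3: 5→2→12→11 bottleneck 3, total now 36
augment #4: 5→2→7→10→11 bottleneck 2, total now 38
augment #5: 5→3→8→10→11 bottleneck 11, total now 49
augment #6: 5→6→7→10→11 bottleneck 7, total now 56
augment #7: 5→13→0→4→11 bottleneck 5, total now 61

Maximum flow value: 61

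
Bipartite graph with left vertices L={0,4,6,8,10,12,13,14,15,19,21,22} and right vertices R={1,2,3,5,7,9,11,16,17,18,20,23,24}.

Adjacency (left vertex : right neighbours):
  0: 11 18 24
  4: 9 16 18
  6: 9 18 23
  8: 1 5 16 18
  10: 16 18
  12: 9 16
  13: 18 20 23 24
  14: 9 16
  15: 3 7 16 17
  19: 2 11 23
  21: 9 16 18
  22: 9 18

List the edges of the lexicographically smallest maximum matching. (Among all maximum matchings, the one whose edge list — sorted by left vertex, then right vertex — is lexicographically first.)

Lex-smallest maximum matching: {(0,11), (4,9), (6,23), (8,1), (10,16), (13,20), (15,3), (19,2), (21,18)}

|M| = 9 (so the lex-smallest maximum matching has 9 edges)
process left vertices in ascending order; for each, take the smallest-labelled available neighbour that still permits 9 edges overall, or leave it unmatched if none does
lex-smallest matching: {0-11, 4-9, 6-23, 8-1, 10-16, 13-20, 15-3, 19-2, 21-18}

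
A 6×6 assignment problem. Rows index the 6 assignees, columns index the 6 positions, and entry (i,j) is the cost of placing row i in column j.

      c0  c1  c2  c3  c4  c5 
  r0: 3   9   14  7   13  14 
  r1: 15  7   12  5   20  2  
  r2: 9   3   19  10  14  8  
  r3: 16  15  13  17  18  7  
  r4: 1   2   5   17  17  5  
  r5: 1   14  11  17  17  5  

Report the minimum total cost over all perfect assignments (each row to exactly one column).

optimal assignment: row0→col4 (cost 13), row1→col3 (cost 5), row2→col1 (cost 3), row3→col5 (cost 7), row4→col2 (cost 5), row5→col0 (cost 1)
total = 13 + 5 + 3 + 7 + 5 + 1 = 34

Minimum assignment cost: 34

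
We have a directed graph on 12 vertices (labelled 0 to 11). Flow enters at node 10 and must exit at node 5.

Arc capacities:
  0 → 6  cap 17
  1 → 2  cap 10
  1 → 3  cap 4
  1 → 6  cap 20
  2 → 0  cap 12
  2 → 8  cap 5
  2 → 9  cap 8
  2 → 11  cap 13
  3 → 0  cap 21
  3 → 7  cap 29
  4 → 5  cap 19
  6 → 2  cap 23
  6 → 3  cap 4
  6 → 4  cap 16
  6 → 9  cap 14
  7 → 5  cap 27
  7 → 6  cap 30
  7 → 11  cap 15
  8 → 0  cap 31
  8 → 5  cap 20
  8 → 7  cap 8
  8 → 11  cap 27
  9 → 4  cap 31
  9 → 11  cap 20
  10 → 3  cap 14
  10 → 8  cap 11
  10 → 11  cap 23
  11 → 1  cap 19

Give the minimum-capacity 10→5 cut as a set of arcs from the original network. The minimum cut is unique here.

augment #1: 10→8→5 push 11
augment #2: 10→3→7→5 push 14
augment #3: 10→11→1→2→8→5 push 5
augment #4: 10→11→1→3→7→5 push 4
augment #5: 10→11→1→6→4→5 push 10
max flow = 44; residual-reachable set from 10 gives S-side
cut edges (S→T): {(10,3), (10,8), (11,1)} total cap 44

Min-cut arcs: {(10,3), (10,8), (11,1)} (total capacity 44)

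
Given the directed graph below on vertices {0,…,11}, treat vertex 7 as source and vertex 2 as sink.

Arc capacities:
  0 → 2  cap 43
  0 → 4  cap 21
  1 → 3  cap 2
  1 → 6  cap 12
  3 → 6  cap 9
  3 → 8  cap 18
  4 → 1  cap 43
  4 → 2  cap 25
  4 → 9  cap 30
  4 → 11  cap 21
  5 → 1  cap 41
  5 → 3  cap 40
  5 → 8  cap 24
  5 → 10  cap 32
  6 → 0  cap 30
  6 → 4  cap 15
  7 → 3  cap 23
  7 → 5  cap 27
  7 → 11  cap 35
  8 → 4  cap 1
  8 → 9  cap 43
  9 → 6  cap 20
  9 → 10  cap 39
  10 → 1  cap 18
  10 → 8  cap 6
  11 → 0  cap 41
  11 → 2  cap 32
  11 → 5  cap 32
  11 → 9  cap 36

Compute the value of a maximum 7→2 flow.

augment #1: 7→11→2 bottleneck 32, total now 32
augment #2: 7→11→0→2 bottleneck 3, total now 35
augment #3: 7→3→6→0→2 bottleneck 9, total now 44
augment #4: 7→3→8→4→2 bottleneck 1, total now 45
augment #5: 7→5→1→6→0→2 bottleneck 12, total now 57
augment #6: 7→3→8→9→6→0→2 bottleneck 9, total now 66
augment #7: 7→3→8→9→6→4→2 bottleneck 4, total now 70
augment #8: 7→5→8→9→6→4→2 bottleneck 7, total now 77

Maximum flow value: 77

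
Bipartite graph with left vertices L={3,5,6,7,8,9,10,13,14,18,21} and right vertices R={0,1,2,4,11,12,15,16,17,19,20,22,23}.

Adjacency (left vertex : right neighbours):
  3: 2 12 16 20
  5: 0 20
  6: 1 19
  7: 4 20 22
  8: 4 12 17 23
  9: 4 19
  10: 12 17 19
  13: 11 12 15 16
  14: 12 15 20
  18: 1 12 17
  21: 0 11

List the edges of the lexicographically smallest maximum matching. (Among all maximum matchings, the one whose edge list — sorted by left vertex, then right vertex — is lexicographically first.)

Lex-smallest maximum matching: {(3,2), (5,0), (6,1), (7,4), (8,23), (9,19), (10,12), (13,15), (14,20), (18,17), (21,11)}

|M| = 11 (so the lex-smallest maximum matching has 11 edges)
process left vertices in ascending order; for each, take the smallest-labelled available neighbour that still permits 11 edges overall, or leave it unmatched if none does
lex-smallest matching: {3-2, 5-0, 6-1, 7-4, 8-23, 9-19, 10-12, 13-15, 14-20, 18-17, 21-11}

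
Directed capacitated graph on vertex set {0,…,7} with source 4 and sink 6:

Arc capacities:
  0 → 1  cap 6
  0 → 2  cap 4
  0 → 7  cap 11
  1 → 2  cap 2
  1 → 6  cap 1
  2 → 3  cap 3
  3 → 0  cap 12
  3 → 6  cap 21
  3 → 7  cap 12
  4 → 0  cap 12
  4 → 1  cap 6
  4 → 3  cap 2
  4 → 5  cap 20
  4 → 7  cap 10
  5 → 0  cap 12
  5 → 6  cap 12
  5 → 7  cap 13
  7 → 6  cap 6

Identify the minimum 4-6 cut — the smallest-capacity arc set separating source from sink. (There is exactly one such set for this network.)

Min-cut arcs: {(1,6), (2,3), (4,3), (5,6), (7,6)} (total capacity 24)

augment #1: 4→1→6 push 1
augment #2: 4→3→6 push 2
augment #3: 4→5→6 push 12
augment #4: 4→7→6 push 6
augment #5: 4→0→2→3→6 push 3
max flow = 24; residual-reachable set from 4 gives S-side
cut edges (S→T): {(1,6), (2,3), (4,3), (5,6), (7,6)} total cap 24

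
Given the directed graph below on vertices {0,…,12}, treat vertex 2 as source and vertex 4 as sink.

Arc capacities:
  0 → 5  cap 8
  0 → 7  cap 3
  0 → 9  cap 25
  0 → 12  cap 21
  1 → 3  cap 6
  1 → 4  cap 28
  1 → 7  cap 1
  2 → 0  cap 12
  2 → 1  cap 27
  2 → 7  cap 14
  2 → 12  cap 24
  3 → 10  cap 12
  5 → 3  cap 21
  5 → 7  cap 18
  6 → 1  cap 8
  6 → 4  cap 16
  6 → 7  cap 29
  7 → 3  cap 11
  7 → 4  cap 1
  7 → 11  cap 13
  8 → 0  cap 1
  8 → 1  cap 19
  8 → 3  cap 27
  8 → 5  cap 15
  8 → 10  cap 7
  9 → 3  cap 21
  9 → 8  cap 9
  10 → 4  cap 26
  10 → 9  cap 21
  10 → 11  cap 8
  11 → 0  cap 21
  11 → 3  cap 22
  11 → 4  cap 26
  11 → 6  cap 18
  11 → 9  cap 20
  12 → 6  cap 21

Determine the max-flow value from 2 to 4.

augment #1: 2→1→4 bottleneck 27, total now 27
augment #2: 2→7→4 bottleneck 1, total now 28
augment #3: 2→7→11→4 bottleneck 13, total now 41
augment #4: 2→12→6→4 bottleneck 16, total now 57
augment #5: 2→12→6→1→4 bottleneck 1, total now 58
augment #6: 2→0→5→3→10→4 bottleneck 8, total now 66
augment #7: 2→0→7→3→10→4 bottleneck 3, total now 69
augment #8: 2→0→9→3→10→4 bottleneck 1, total now 70
augment #9: 2→12→6→1→3→9→8→10→4 bottleneck 1, total now 71
augment #10: 2→12→6→7→0→9→8→10→4 bottleneck 3, total now 74

Maximum flow value: 74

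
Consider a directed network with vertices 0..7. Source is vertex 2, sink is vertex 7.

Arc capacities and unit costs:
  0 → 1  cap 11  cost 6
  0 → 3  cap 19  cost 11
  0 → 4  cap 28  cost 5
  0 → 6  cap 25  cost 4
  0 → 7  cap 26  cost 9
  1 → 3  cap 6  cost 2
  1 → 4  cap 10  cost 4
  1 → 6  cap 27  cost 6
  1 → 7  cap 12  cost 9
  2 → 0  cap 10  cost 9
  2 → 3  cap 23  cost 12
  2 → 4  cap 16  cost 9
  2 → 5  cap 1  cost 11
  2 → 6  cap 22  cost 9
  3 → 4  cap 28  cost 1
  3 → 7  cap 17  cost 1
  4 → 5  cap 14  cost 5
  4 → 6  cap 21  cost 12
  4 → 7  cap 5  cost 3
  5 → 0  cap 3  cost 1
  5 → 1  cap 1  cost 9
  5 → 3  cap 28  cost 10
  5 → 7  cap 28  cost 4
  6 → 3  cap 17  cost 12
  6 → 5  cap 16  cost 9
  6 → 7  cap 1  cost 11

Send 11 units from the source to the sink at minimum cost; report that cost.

Minimum cost for 11 units: 138

shortest-cost path #1: 2→4→7 push 5 @ unit cost 12 (adds 60)
shortest-cost path #2: 2→3→7 push 6 @ unit cost 13 (adds 78)
total cost = 138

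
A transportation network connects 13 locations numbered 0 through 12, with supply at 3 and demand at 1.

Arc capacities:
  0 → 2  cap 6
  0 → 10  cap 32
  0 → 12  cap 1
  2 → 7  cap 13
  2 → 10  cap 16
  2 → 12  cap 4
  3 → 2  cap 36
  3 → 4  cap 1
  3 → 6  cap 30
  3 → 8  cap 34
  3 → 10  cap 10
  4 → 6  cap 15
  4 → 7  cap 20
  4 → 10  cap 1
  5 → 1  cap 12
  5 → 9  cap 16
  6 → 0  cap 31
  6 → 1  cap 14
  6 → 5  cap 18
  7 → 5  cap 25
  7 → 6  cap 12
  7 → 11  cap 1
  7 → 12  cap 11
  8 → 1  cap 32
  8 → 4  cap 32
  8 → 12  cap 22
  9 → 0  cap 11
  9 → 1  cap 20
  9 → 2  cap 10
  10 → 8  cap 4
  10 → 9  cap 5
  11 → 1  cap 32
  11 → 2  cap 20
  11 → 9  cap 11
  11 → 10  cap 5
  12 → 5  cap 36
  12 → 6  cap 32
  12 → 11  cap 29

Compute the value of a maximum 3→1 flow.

Maximum flow value: 91

augment #1: 3→6→1 bottleneck 14, total now 14
augment #2: 3→8→1 bottleneck 32, total now 46
augment #3: 3→6→5→1 bottleneck 12, total now 58
augment #4: 3→10→9→1 bottleneck 5, total now 63
augment #5: 3→2→7→11→1 bottleneck 1, total now 64
augment #6: 3→2→12→11→1 bottleneck 4, total now 68
augment #7: 3→6→5→9→1 bottleneck 4, total now 72
augment #8: 3→8→12→11→1 bottleneck 2, total now 74
augment #9: 3→2→7→5→9→1 bottleneck 11, total now 85
augment #10: 3→2→7→12→11→1 bottleneck 1, total now 86
augment #11: 3→4→7→12→11→1 bottleneck 1, total now 87
augment #12: 3→10→8→12→11→1 bottleneck 4, total now 91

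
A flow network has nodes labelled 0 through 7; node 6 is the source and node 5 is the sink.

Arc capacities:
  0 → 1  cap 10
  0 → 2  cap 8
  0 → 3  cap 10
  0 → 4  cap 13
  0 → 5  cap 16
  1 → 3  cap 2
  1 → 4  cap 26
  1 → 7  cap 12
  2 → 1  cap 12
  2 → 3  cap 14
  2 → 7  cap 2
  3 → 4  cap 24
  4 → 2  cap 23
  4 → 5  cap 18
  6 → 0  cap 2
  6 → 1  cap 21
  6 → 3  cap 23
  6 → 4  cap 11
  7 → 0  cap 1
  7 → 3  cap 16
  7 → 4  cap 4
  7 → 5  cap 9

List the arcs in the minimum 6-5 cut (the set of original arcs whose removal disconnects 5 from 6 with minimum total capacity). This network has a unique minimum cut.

augment #1: 6→0→5 push 2
augment #2: 6→4→5 push 11
augment #3: 6→1→4→5 push 7
augment #4: 6→1→7→5 push 9
augment #5: 6→1→7→0→5 push 1
max flow = 30; residual-reachable set from 6 gives S-side
cut edges (S→T): {(4,5), (6,0), (7,0), (7,5)} total cap 30

Min-cut arcs: {(4,5), (6,0), (7,0), (7,5)} (total capacity 30)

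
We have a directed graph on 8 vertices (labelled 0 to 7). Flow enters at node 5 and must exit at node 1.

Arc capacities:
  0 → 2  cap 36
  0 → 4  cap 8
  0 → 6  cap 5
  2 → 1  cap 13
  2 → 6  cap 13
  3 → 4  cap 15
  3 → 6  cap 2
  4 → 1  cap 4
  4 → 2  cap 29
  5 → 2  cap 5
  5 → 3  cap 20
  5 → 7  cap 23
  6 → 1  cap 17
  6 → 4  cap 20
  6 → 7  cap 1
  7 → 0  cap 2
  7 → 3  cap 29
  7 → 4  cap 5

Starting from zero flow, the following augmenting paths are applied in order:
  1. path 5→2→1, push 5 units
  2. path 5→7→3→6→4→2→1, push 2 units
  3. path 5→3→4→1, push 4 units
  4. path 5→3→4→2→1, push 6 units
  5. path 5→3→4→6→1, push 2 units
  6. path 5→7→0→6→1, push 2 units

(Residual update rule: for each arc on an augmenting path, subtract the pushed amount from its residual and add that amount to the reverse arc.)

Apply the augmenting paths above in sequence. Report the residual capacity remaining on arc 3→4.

after path 1 (5→2→1, push 5): res(3,4)=15
after path 2 (5→7→3→6→4→2→1, push 2): res(3,4)=15
after path 3 (5→3→4→1, push 4): res(3,4)=11
after path 4 (5→3→4→2→1, push 6): res(3,4)=5
after path 5 (5→3→4→6→1, push 2): res(3,4)=3
after path 6 (5→7→0→6→1, push 2): res(3,4)=3

Residual capacity of (3,4): 3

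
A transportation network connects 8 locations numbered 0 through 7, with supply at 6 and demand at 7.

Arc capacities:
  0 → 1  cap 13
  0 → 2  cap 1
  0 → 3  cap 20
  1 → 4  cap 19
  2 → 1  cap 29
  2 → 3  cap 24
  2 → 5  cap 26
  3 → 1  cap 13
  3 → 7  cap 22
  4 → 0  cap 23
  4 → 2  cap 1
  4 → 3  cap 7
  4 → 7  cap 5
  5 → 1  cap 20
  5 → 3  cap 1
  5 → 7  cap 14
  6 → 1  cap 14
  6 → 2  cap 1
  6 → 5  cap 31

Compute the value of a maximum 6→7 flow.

Maximum flow value: 35

augment #1: 6→5→7 bottleneck 14, total now 14
augment #2: 6→1→4→7 bottleneck 5, total now 19
augment #3: 6→2→3→7 bottleneck 1, total now 20
augment #4: 6→5→3→7 bottleneck 1, total now 21
augment #5: 6→1→4→3→7 bottleneck 7, total now 28
augment #6: 6→1→4→0→3→7 bottleneck 2, total now 30
augment #7: 6→5→1→4→0→3→7 bottleneck 5, total now 35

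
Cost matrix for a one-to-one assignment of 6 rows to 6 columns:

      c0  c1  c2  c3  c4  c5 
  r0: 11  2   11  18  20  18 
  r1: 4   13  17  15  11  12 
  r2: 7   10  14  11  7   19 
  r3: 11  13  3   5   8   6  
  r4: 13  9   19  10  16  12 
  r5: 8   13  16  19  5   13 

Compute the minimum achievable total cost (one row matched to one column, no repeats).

Minimum assignment cost: 37

optimal assignment: row0→col1 (cost 2), row1→col0 (cost 4), row2→col3 (cost 11), row3→col2 (cost 3), row4→col5 (cost 12), row5→col4 (cost 5)
total = 2 + 4 + 11 + 3 + 12 + 5 = 37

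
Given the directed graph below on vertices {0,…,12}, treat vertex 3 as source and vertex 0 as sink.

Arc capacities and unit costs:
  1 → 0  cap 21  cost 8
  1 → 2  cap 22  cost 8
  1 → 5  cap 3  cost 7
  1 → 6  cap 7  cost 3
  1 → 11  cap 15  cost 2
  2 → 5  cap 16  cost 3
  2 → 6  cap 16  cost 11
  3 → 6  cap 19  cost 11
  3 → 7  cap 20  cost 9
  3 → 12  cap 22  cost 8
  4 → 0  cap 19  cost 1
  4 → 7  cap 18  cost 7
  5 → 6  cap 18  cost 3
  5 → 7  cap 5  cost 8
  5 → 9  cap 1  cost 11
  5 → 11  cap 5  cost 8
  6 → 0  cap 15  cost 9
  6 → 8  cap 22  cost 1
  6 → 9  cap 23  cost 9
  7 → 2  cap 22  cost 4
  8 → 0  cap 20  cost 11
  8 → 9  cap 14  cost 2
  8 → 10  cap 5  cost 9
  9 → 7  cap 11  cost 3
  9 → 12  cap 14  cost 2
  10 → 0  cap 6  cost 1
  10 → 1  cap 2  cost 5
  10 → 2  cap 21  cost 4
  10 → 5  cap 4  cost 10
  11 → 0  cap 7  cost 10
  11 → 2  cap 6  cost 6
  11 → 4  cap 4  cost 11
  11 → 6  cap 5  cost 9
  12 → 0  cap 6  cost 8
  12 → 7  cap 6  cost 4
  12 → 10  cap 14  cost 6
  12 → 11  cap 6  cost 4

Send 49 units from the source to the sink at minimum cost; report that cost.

shortest-cost path #1: 3→12→10→0 push 6 @ unit cost 15 (adds 90)
shortest-cost path #2: 3→12→0 push 6 @ unit cost 16 (adds 96)
shortest-cost path #3: 3→6→0 push 15 @ unit cost 20 (adds 300)
shortest-cost path #4: 3→12→11→0 push 6 @ unit cost 22 (adds 132)
shortest-cost path #5: 3→6→8→0 push 4 @ unit cost 23 (adds 92)
shortest-cost path #6: 3→12→10→1→0 push 2 @ unit cost 27 (adds 54)
shortest-cost path #7: 3→7→2→5→6→8→0 push 10 @ unit cost 31 (adds 310)
total cost = 1074

Minimum cost for 49 units: 1074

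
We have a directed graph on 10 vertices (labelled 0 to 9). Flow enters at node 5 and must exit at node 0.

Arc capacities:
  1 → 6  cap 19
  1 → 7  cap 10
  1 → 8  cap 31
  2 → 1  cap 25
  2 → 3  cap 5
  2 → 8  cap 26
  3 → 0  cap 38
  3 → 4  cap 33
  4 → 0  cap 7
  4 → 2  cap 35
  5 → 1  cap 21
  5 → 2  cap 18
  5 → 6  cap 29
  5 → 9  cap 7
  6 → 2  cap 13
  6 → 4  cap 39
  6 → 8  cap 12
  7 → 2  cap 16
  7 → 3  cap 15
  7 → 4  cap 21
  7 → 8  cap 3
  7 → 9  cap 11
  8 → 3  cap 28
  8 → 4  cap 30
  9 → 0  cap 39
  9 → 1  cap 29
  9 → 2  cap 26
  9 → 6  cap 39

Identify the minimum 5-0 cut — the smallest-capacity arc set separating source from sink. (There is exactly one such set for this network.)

augment #1: 5→9→0 push 7
augment #2: 5→2→3→0 push 5
augment #3: 5→6→4→0 push 7
augment #4: 5→1→7→3→0 push 10
augment #5: 5→1→8→3→0 push 11
augment #6: 5→2→8→3→0 push 12
augment #7: 5→2→8→3→7→9→0 push 1
augment #8: 5→6→8→3→7→9→0 push 4
max flow = 57; residual-reachable set from 5 gives S-side
cut edges (S→T): {(1,7), (2,3), (4,0), (5,9), (8,3)} total cap 57

Min-cut arcs: {(1,7), (2,3), (4,0), (5,9), (8,3)} (total capacity 57)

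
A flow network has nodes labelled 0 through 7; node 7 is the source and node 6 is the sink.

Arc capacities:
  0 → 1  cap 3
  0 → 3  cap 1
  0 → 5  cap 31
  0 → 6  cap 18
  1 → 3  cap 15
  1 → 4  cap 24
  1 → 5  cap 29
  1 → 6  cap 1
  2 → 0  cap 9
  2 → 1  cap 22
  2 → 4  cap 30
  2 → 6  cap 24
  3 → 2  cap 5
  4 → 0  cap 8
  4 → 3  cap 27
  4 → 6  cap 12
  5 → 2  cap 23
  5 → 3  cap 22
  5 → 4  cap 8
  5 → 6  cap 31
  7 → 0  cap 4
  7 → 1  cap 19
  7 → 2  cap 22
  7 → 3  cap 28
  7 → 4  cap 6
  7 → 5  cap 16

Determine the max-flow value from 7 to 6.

augment #1: 7→0→6 bottleneck 4, total now 4
augment #2: 7→1→6 bottleneck 1, total now 5
augment #3: 7→2→6 bottleneck 22, total now 27
augment #4: 7→4→6 bottleneck 6, total now 33
augment #5: 7→5→6 bottleneck 16, total now 49
augment #6: 7→1→4→6 bottleneck 6, total now 55
augment #7: 7→1→5→6 bottleneck 12, total now 67
augment #8: 7→3→2→6 bottleneck 2, total now 69
augment #9: 7→3→2→0→6 bottleneck 3, total now 72

Maximum flow value: 72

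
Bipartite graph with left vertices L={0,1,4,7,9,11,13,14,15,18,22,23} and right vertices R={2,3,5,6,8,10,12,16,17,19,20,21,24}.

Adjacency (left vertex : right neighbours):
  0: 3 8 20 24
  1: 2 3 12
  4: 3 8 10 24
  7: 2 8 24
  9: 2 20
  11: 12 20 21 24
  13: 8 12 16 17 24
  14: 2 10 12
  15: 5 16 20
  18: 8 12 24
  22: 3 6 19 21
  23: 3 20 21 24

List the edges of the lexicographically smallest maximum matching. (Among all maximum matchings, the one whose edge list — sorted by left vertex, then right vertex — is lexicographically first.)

Lex-smallest maximum matching: {(0,3), (1,2), (4,8), (7,24), (9,20), (11,12), (13,16), (14,10), (15,5), (22,6), (23,21)}

|M| = 11 (so the lex-smallest maximum matching has 11 edges)
process left vertices in ascending order; for each, take the smallest-labelled available neighbour that still permits 11 edges overall, or leave it unmatched if none does
lex-smallest matching: {0-3, 1-2, 4-8, 7-24, 9-20, 11-12, 13-16, 14-10, 15-5, 22-6, 23-21}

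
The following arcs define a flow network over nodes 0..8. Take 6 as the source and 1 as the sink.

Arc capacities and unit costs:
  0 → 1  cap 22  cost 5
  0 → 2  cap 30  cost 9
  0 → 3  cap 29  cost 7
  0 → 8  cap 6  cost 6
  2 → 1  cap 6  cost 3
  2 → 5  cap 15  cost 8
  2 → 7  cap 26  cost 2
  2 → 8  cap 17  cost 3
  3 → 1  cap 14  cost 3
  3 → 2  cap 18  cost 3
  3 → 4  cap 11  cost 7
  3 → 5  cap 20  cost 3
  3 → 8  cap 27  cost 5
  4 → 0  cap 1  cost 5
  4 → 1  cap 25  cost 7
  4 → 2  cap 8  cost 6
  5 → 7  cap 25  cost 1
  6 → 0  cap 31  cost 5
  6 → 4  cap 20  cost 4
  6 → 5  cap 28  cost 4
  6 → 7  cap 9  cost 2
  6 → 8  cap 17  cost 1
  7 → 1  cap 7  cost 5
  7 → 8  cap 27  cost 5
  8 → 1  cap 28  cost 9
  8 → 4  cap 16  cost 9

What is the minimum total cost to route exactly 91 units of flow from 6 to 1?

shortest-cost path #1: 6→7→1 push 7 @ unit cost 7 (adds 49)
shortest-cost path #2: 6→8→1 push 17 @ unit cost 10 (adds 170)
shortest-cost path #3: 6→0→1 push 22 @ unit cost 10 (adds 220)
shortest-cost path #4: 6→4→1 push 20 @ unit cost 11 (adds 220)
shortest-cost path #5: 6→0→3→1 push 9 @ unit cost 15 (adds 135)
shortest-cost path #6: 6→7→8→1 push 2 @ unit cost 16 (adds 32)
shortest-cost path #7: 6→5→7→8→1 push 9 @ unit cost 19 (adds 171)
shortest-cost path #8: 6→5→7→8→4→1 push 5 @ unit cost 26 (adds 130)
total cost = 1127

Minimum cost for 91 units: 1127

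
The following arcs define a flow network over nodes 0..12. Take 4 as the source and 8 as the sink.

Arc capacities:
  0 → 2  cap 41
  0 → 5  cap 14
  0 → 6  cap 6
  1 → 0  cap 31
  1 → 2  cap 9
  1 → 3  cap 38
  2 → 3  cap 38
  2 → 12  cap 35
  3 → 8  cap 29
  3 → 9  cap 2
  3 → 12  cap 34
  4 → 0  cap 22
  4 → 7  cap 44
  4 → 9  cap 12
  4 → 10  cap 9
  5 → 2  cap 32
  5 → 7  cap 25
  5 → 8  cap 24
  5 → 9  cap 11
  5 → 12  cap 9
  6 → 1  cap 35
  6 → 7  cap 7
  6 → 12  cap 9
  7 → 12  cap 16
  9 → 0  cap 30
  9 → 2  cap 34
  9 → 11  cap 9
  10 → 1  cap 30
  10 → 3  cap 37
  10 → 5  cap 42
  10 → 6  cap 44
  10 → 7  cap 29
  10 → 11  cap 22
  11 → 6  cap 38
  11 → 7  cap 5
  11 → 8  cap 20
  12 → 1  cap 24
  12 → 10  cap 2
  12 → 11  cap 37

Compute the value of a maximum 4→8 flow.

augment #1: 4→0→5→8 bottleneck 14, total now 14
augment #2: 4→9→11→8 bottleneck 9, total now 23
augment #3: 4→10→3→8 bottleneck 9, total now 32
augment #4: 4→0→2→3→8 bottleneck 8, total now 40
augment #5: 4→7→12→11→8 bottleneck 11, total now 51
augment #6: 4→9→2→3→8 bottleneck 3, total now 54
augment #7: 4→7→12→1→3→8 bottleneck 5, total now 59

Maximum flow value: 59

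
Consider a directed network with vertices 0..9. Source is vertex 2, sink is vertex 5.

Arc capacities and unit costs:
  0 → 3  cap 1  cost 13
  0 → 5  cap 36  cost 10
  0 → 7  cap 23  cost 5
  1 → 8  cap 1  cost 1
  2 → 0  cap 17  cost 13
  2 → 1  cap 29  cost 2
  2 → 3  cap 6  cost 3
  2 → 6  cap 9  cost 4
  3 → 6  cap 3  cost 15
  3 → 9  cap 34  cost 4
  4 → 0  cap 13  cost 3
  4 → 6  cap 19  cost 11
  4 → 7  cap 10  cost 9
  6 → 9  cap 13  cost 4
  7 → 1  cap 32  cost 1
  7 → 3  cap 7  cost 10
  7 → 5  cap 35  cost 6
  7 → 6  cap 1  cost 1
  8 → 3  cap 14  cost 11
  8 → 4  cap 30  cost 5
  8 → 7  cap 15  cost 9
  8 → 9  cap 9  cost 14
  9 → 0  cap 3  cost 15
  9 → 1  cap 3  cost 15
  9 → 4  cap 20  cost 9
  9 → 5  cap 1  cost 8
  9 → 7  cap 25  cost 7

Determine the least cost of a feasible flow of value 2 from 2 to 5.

shortest-cost path #1: 2→3→9→5 push 1 @ unit cost 15 (adds 15)
shortest-cost path #2: 2→1→8→7→5 push 1 @ unit cost 18 (adds 18)
total cost = 33

Minimum cost for 2 units: 33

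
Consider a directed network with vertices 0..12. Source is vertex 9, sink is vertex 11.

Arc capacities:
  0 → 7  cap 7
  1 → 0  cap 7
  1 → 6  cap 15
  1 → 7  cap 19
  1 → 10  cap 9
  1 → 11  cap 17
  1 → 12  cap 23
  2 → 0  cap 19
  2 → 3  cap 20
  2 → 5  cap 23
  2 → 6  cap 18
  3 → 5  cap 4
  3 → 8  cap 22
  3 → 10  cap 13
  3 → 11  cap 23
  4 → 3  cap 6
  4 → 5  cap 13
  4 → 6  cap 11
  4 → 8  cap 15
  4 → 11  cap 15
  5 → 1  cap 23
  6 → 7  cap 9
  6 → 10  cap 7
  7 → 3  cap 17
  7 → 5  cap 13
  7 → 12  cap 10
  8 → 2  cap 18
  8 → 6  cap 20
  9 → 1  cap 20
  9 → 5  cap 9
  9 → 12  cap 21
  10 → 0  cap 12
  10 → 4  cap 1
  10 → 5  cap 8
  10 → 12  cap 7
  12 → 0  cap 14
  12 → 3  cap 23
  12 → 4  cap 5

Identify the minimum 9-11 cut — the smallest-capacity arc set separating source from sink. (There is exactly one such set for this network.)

augment #1: 9→1→11 push 17
augment #2: 9→12→3→11 push 21
augment #3: 9→1→7→3→11 push 2
augment #4: 9→1→10→4→11 push 1
augment #5: 9→5→1→12→4→11 push 5
max flow = 46; residual-reachable set from 9 gives S-side
cut edges (S→T): {(1,11), (3,11), (10,4), (12,4)} total cap 46

Min-cut arcs: {(1,11), (3,11), (10,4), (12,4)} (total capacity 46)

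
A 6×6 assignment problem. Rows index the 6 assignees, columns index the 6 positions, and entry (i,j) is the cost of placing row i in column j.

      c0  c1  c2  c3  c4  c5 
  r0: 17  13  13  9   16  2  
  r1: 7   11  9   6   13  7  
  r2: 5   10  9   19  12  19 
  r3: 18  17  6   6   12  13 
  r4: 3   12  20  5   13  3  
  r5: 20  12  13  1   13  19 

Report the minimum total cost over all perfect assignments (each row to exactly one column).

one of 2 optimal assignments: row0→col5 (cost 2), row1→col1 (cost 11), row2→col4 (cost 12), row3→col2 (cost 6), row4→col0 (cost 3), row5→col3 (cost 1)
total = 2 + 11 + 12 + 6 + 3 + 1 = 35

Minimum assignment cost: 35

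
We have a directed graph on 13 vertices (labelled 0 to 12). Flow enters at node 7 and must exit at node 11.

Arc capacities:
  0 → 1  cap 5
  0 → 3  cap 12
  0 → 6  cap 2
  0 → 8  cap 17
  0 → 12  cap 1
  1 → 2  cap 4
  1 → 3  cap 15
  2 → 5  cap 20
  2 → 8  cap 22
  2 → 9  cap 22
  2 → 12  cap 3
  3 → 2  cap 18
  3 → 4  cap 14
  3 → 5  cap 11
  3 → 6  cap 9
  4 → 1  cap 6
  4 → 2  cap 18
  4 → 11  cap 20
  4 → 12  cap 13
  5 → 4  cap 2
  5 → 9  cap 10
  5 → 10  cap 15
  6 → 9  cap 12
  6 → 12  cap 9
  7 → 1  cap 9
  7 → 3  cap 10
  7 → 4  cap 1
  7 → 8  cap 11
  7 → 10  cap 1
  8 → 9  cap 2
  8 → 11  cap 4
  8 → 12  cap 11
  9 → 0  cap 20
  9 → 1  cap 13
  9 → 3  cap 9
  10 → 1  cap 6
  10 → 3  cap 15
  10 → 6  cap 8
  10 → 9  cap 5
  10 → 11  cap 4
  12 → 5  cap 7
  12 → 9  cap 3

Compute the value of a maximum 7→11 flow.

Maximum flow value: 25

augment #1: 7→4→11 bottleneck 1, total now 1
augment #2: 7→8→11 bottleneck 4, total now 5
augment #3: 7→10→11 bottleneck 1, total now 6
augment #4: 7→3→4→11 bottleneck 10, total now 16
augment #5: 7→1→3→4→11 bottleneck 4, total now 20
augment #6: 7→1→2→5→4→11 bottleneck 2, total now 22
augment #7: 7→1→2→5→10→11 bottleneck 2, total now 24
augment #8: 7→1→3→5→10→11 bottleneck 1, total now 25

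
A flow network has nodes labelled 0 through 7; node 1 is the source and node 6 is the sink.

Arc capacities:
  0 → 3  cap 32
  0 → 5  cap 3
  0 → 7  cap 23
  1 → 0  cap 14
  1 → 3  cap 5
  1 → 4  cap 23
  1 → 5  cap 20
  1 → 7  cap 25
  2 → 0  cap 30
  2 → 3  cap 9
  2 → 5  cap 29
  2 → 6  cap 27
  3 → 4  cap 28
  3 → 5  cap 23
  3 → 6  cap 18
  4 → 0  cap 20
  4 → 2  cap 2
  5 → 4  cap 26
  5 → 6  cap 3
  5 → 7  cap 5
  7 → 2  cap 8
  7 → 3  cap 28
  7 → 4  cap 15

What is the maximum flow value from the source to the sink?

augment #1: 1→3→6 bottleneck 5, total now 5
augment #2: 1→5→6 bottleneck 3, total now 8
augment #3: 1→0→3→6 bottleneck 13, total now 21
augment #4: 1→4→2→6 bottleneck 2, total now 23
augment #5: 1→7→2→6 bottleneck 8, total now 31

Maximum flow value: 31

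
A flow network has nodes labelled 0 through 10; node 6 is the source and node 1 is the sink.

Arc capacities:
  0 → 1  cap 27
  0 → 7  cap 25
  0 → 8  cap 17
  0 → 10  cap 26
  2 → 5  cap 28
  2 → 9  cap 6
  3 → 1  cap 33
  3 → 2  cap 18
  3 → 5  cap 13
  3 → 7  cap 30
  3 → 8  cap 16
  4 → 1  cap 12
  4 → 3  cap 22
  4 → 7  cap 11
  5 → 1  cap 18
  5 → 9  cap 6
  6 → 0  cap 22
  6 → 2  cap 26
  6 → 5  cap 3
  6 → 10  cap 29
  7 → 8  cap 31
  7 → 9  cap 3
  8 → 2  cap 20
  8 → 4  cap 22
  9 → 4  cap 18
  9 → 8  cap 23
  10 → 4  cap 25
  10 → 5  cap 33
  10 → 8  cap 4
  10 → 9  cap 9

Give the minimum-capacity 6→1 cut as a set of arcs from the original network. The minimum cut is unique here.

augment #1: 6→0→1 push 22
augment #2: 6→5→1 push 3
augment #3: 6→2→5→1 push 15
augment #4: 6→10→4→1 push 12
augment #5: 6→10→4→3→1 push 13
augment #6: 6→2→9→4→3→1 push 6
augment #7: 6→10→8→4→3→1 push 3
max flow = 74; residual-reachable set from 6 gives S-side
cut edges (S→T): {(4,1), (4,3), (5,1), (6,0)} total cap 74

Min-cut arcs: {(4,1), (4,3), (5,1), (6,0)} (total capacity 74)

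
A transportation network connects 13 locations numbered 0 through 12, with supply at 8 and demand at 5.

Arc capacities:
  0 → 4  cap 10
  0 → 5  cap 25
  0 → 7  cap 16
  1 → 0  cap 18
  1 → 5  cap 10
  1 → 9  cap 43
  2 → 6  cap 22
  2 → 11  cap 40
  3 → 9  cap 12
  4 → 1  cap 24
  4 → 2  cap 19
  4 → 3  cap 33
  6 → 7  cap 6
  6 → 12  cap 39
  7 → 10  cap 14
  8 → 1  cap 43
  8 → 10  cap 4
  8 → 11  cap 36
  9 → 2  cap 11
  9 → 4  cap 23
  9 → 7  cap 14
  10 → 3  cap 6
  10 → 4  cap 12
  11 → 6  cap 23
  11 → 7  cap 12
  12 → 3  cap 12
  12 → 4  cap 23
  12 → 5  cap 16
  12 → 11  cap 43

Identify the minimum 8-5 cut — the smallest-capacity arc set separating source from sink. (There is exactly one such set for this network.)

augment #1: 8→1→5 push 10
augment #2: 8→1→0→5 push 18
augment #3: 8→11→6→12→5 push 16
max flow = 44; residual-reachable set from 8 gives S-side
cut edges (S→T): {(1,0), (1,5), (12,5)} total cap 44

Min-cut arcs: {(1,0), (1,5), (12,5)} (total capacity 44)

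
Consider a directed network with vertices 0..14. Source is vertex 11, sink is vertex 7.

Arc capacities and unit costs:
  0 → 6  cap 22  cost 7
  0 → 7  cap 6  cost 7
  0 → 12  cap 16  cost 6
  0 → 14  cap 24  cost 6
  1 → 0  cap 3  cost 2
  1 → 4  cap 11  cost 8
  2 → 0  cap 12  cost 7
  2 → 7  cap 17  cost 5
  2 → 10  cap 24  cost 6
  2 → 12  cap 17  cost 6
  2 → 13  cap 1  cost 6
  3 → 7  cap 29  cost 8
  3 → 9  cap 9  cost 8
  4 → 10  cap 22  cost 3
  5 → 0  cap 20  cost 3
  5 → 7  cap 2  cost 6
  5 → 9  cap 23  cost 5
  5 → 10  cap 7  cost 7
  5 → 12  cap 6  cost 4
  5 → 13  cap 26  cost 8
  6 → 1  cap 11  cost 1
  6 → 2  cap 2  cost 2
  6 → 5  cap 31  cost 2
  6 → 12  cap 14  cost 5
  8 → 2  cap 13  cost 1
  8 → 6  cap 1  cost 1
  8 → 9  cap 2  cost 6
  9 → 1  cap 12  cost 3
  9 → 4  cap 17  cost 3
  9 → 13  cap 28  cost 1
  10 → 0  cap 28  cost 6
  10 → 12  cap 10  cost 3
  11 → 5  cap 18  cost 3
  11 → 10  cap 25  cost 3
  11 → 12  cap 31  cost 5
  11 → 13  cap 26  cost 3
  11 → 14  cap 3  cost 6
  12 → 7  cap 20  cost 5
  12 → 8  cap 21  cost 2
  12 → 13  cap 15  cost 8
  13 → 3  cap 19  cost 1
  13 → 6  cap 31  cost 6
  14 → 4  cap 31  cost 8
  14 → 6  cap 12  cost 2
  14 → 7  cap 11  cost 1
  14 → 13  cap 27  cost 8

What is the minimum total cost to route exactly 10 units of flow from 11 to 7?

Minimum cost for 10 units: 89

shortest-cost path #1: 11→14→7 push 3 @ unit cost 7 (adds 21)
shortest-cost path #2: 11→5→7 push 2 @ unit cost 9 (adds 18)
shortest-cost path #3: 11→12→7 push 5 @ unit cost 10 (adds 50)
total cost = 89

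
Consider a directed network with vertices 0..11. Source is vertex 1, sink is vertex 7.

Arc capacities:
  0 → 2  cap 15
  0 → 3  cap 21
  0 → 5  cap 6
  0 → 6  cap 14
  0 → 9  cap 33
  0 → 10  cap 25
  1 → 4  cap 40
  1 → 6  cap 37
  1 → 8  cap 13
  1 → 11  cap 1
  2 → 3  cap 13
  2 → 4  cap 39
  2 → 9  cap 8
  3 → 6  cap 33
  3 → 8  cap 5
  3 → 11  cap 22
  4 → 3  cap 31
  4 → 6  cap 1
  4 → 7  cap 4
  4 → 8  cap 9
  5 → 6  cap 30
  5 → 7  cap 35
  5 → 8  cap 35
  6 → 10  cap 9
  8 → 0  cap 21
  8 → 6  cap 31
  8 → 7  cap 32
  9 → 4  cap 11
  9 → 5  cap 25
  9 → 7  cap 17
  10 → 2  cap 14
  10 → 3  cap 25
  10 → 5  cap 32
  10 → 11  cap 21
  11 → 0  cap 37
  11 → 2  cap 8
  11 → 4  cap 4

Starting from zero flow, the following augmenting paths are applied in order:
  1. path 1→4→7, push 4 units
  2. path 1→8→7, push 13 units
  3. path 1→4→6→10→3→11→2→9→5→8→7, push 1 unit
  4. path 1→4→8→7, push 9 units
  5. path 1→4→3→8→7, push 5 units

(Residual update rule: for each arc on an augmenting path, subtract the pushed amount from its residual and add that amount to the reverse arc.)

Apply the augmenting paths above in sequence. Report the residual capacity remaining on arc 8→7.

after path 1 (1→4→7, push 4): res(8,7)=32
after path 2 (1→8→7, push 13): res(8,7)=19
after path 3 (1→4→6→10→3→11→2→9→5→8→7, push 1): res(8,7)=18
after path 4 (1→4→8→7, push 9): res(8,7)=9
after path 5 (1→4→3→8→7, push 5): res(8,7)=4

Residual capacity of (8,7): 4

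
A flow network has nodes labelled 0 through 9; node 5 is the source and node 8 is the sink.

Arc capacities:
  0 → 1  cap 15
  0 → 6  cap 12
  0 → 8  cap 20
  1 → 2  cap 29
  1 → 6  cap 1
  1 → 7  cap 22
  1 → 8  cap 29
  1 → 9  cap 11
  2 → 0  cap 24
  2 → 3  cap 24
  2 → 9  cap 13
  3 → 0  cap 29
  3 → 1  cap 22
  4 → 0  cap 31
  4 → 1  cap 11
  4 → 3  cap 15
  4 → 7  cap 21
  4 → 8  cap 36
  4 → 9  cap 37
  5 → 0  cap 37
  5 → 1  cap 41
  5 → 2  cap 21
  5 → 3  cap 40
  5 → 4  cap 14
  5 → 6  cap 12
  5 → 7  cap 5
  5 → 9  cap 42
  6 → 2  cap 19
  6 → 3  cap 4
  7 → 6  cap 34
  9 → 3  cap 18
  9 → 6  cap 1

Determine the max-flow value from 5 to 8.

Maximum flow value: 63

augment #1: 5→0→8 bottleneck 20, total now 20
augment #2: 5→1→8 bottleneck 29, total now 49
augment #3: 5→4→8 bottleneck 14, total now 63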